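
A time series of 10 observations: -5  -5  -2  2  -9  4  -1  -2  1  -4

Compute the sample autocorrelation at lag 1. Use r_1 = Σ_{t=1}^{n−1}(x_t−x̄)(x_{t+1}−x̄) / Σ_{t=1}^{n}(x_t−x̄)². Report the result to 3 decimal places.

-0.456

Mean x̄ = (-5 − 5 − 2 + 2 − 9 + 4 − 1 − 2 + 1 − 4)/10 = -2.1000
Numerator Σ_{t=1}^{9}(x_t−x̄)(x_{t+1}−x̄) = -60.6100
Denominator Σ(x_t−x̄)² = 132.9000
r_1 = -60.6100 / 132.9000 = -0.456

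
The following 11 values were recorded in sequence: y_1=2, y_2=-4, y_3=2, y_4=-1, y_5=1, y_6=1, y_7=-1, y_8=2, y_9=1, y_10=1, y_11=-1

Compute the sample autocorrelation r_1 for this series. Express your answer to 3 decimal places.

Mean ȳ = (2 − 4 + 2 − 1 + 1 + 1 − 1 + 2 + 1 + 1 − 1)/11 = 0.2727
Numerator Σ_{t=1}^{10}(y_t−ȳ)(y_{t+1}−ȳ) = -19.6198
Denominator Σ(y_t−ȳ)² = 34.1818
r_1 = -19.6198 / 34.1818 = -0.574

-0.574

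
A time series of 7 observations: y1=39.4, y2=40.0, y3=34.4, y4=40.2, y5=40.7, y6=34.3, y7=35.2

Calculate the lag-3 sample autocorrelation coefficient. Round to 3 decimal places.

Mean ȳ = (39.4 + 40.0 + 34.4 + 40.2 + 40.7 + 34.3 + 35.2)/7 = 37.7429
Σ(y_t−ȳ)(y_{t+3}−ȳ) = (4.0718) + (6.6747) + (11.5090) + (-6.2482) = 16.0073
Denominator Σ(y_t−ȳ)² = 52.1171
r_3 = 16.0073 / 52.1171 = 0.307

0.307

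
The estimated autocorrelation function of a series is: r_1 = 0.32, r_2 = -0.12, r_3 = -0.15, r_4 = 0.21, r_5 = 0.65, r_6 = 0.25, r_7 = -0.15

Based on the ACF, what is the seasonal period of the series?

The largest autocorrelation is r_5 = 0.65; the remaining lags stay at or below 0.32.
The dominant spike at lag 5 indicates a seasonal period of 5.

5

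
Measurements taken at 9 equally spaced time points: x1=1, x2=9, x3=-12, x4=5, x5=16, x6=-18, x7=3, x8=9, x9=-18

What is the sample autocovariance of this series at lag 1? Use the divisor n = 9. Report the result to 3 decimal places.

-61.071

Mean x̄ = (1 + 9 − 12 + 5 + 16 − 18 + 3 + 9 − 18)/9 = -0.5556
Σ_{t=1}^{8}(x_t−x̄)(x_{t+1}−x̄) = -549.6420
γ_1 = -549.6420 / 9 = -61.071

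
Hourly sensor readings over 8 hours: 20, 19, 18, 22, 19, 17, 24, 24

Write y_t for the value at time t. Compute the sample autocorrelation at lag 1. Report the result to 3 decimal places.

0.065

Mean ȳ = (20 + 19 + 18 + 22 + 19 + 17 + 24 + 24)/8 = 20.3750
Deviations from mean: -0.3750, -1.3750, -2.3750, 1.6250, -1.3750, -3.3750, 3.6250, 3.6250
Numerator Σ_{t=1}^{7}(y_t−ȳ)(y_{t+1}−ȳ) = 3.2344
Denominator Σ(y_t−ȳ)² = 49.8750
r_1 = 3.2344 / 49.8750 = 0.065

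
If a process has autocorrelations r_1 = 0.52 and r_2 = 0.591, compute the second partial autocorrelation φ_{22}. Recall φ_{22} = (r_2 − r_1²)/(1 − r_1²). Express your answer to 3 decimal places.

0.439

φ_{22} = (r_2 − r_1²) / (1 − r_1²)
r_1² = (0.52)² = 0.2704
Numerator = 0.591 − 0.2704 = 0.3206; denominator = 1 − 0.2704 = 0.7296
φ_{22} = 0.3206 / 0.7296 = 0.439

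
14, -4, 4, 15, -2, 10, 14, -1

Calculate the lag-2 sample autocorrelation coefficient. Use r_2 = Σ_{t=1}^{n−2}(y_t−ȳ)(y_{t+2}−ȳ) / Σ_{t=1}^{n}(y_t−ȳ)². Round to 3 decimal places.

-0.333

Mean ȳ = (14 − 4 + 4 + 15 − 2 + 10 + 14 − 1)/8 = 6.2500
Deviations from mean: 7.7500, -10.2500, -2.2500, 8.7500, -8.2500, 3.7500, 7.7500, -7.2500
Σ(y_t−ȳ)(y_{t+2}−ȳ) = (-17.4375) + (-89.6875) + (18.5625) + (32.8125) + (-63.9375) + (-27.1875) = -146.8750
Denominator Σ(y_t−ȳ)² = 441.5000
r_2 = -146.8750 / 441.5000 = -0.333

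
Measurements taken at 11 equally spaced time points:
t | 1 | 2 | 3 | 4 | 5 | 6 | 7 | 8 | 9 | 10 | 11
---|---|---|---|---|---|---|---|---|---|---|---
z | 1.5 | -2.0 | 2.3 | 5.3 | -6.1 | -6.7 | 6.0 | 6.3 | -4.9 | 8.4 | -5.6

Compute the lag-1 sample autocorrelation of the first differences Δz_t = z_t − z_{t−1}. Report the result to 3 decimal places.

First differences Δz: -3.5, 4.3, 3.0, -11.4, -0.6, 12.7, 0.3, -11.2, 13.3, -14.0
Mean of differences = -0.7100
Numerator Σ(Δz_t−Δz̄)(Δz_{t+1}−Δz̄) = -364.9601
Denominator Σ(Δz_t−Δz̄)² = 824.7290
r_1(Δz) = -364.9601 / 824.7290 = -0.443

-0.443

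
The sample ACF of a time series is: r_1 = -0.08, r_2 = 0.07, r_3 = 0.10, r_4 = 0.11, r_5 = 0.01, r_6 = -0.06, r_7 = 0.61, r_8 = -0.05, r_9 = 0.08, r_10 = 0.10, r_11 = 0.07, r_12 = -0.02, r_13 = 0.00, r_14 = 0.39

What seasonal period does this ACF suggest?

The largest autocorrelation is r_7 = 0.61, with a weaker echo at lag 14 (0.39); the remaining lags stay at or below 0.11.
The dominant spike at lag 7 indicates a seasonal period of 7.

7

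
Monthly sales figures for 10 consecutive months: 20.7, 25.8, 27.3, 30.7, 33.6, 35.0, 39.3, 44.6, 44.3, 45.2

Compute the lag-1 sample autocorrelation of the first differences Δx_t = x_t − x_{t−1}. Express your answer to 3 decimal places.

First differences Δx: 5.1, 1.5, 3.4, 2.9, 1.4, 4.3, 5.3, -0.3, 0.9
Mean of differences = 2.7222
Numerator Σ(Δx_t−Δx̄)(Δx_{t+1}−Δx̄) = -4.1516
Denominator Σ(Δx_t−Δx̄)² = 30.9756
r_1(Δx) = -4.1516 / 30.9756 = -0.134

-0.134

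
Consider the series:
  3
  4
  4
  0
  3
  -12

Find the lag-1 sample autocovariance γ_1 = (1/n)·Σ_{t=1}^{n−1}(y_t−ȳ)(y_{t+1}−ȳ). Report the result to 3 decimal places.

-1.963

Mean ȳ = (3 + 4 + 4 + 0 + 3 − 12)/6 = 0.3333
Σ_{t=1}^{5}(y_t−ȳ)(y_{t+1}−ȳ) = -11.7778
γ_1 = -11.7778 / 6 = -1.963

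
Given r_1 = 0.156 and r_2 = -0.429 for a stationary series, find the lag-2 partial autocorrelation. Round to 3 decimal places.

φ_{22} = (r_2 − r_1²) / (1 − r_1²)
r_1² = (0.156)² = 0.024336
Numerator = -0.429 − 0.0243 = -0.4533; denominator = 1 − 0.0243 = 0.9757
φ_{22} = -0.4533 / 0.9757 = -0.465

-0.465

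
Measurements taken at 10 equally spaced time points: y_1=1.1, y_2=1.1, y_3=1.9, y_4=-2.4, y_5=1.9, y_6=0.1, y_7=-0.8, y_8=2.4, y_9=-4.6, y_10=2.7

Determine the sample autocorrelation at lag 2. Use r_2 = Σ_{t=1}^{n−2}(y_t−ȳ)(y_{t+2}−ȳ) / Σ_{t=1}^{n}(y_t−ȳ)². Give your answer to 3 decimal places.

0.212

Mean ȳ = (1.1 + 1.1 + 1.9 − 2.4 + 1.9 + 0.1 − 0.8 + 2.4 − 4.6 + 2.7)/10 = 0.3400
Numerator Σ_{t=1}^{8}(y_t−ȳ)(y_{t+2}−ȳ) = 10.4148
Denominator Σ(y_t−ȳ)² = 49.1040
r_2 = 10.4148 / 49.1040 = 0.212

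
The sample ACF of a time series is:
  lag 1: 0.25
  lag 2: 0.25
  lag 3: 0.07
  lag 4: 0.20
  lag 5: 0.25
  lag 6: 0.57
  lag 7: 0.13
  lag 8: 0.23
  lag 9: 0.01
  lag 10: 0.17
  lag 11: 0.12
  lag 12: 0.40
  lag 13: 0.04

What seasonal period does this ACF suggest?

6

The largest autocorrelation is r_6 = 0.57, with a weaker echo at lag 12 (0.40); the remaining lags stay at or below 0.25.
The dominant spike at lag 6 indicates a seasonal period of 6.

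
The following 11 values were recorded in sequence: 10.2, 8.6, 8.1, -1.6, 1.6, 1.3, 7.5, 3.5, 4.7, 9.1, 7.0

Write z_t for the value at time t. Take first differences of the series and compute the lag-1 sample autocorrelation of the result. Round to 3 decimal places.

First differences Δz: -1.6, -0.5, -9.7, 3.2, -0.3, 6.2, -4.0, 1.2, 4.4, -2.1
Mean of differences = -0.3200
Numerator Σ(Δz_t−Δz̄)(Δz_{t+1}−Δz̄) = -61.7124
Denominator Σ(Δz_t−Δz̄)² = 185.8560
r_1(Δz) = -61.7124 / 185.8560 = -0.332

-0.332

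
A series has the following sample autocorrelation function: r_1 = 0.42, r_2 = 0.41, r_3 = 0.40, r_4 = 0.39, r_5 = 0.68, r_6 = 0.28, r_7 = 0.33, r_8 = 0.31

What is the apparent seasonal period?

5

The largest autocorrelation is r_5 = 0.68; the remaining lags stay at or below 0.42. The elevated value at lag 1 (0.42), dropping to 0.41 at lag 2, reflects decaying short-term dependence rather than seasonality.
The dominant spike at lag 5 indicates a seasonal period of 5.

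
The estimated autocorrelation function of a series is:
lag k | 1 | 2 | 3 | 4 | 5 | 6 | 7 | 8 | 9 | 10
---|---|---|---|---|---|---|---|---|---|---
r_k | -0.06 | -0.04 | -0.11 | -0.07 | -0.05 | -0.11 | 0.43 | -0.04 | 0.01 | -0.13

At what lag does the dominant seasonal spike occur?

7

The largest autocorrelation is r_7 = 0.43; the remaining lags stay at or below 0.01.
The dominant spike at lag 7 indicates a seasonal period of 7.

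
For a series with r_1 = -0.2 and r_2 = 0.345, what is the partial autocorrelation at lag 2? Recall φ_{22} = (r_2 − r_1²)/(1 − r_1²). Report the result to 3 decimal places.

0.318

φ_{22} = (r_2 − r_1²) / (1 − r_1²)
r_1² = (-0.2)² = 0.04
Numerator = 0.345 − 0.0400 = 0.3050; denominator = 1 − 0.0400 = 0.9600
φ_{22} = 0.3050 / 0.9600 = 0.318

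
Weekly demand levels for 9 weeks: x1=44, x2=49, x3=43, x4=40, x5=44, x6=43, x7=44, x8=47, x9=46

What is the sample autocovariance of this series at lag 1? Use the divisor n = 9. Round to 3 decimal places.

Mean x̄ = (44 + 49 + 43 + 40 + 44 + 43 + 44 + 47 + 46)/9 = 44.4444
Σ_{t=1}^{8}(x_t−x̄)(x_{t+1}−x̄) = 3.9136
γ_1 = 3.9136 / 9 = 0.435

0.435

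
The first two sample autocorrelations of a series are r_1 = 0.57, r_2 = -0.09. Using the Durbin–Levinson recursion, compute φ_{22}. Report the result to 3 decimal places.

-0.615

φ_{22} = (r_2 − r_1²) / (1 − r_1²)
r_1² = (0.57)² = 0.3249
Numerator = -0.09 − 0.3249 = -0.4149; denominator = 1 − 0.3249 = 0.6751
φ_{22} = -0.4149 / 0.6751 = -0.615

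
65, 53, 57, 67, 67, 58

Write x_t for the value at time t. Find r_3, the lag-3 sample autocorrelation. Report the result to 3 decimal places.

Mean x̄ = (65 + 53 + 57 + 67 + 67 + 58)/6 = 61.1667
Σ(x_t−x̄)(x_{t+3}−x̄) = (22.3611) + (-47.6389) + (13.1944) = -12.0833
Denominator Σ(x_t−x̄)² = 176.8333
r_3 = -12.0833 / 176.8333 = -0.068

-0.068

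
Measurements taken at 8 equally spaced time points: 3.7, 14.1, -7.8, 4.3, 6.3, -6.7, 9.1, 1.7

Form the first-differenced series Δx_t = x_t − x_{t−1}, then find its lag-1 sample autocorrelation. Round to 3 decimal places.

-0.676

First differences Δx: 10.4, -21.9, 12.1, 2.0, -13.0, 15.8, -7.4
Mean of differences = -0.2857
Numerator Σ(Δx_t−Δx̄)(Δx_{t+1}−Δx̄) = -818.3802
Denominator Σ(Δx_t−Δx̄)² = 1211.0086
r_1(Δx) = -818.3802 / 1211.0086 = -0.676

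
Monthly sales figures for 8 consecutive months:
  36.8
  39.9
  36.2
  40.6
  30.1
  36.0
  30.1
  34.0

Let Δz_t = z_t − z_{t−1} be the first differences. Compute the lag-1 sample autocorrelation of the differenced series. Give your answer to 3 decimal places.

-0.836

First differences Δz: 3.1, -3.7, 4.4, -10.5, 5.9, -5.9, 3.9
Mean of differences = -0.4000
Numerator Σ(Δz_t−Δz̄)(Δz_{t+1}−Δz̄) = -197.8000
Denominator Σ(Δz_t−Δz̄)² = 236.6200
r_1(Δz) = -197.8000 / 236.6200 = -0.836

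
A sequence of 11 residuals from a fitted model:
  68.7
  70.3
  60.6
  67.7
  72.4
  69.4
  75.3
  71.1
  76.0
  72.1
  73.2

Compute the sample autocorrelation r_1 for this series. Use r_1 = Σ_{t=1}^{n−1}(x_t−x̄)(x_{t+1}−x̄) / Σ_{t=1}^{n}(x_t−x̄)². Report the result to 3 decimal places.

0.206

Mean x̄ = (68.7 + 70.3 + 60.6 + 67.7 + 72.4 + 69.4 + 75.3 + 71.1 + 76.0 + 72.1 + 73.2)/11 = 70.6182
Numerator Σ_{t=1}^{10}(x_t−x̄)(x_{t+1}−x̄) = 36.6088
Denominator Σ(x_t−x̄)² = 177.2964
r_1 = 36.6088 / 177.2964 = 0.206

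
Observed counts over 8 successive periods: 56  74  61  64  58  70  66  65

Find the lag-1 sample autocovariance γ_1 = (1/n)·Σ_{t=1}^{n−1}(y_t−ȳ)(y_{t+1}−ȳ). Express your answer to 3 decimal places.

-16.789

Mean ȳ = (56 + 74 + 61 + 64 + 58 + 70 + 66 + 65)/8 = 64.2500
Deviations: -8.2500, 9.7500, -3.2500, -0.2500, -6.2500, 5.7500, 1.7500, 0.7500
Σ_{t=1}^{7}(y_t−ȳ)(y_{t+1}−ȳ) = -134.3125
γ_1 = -134.3125 / 8 = -16.789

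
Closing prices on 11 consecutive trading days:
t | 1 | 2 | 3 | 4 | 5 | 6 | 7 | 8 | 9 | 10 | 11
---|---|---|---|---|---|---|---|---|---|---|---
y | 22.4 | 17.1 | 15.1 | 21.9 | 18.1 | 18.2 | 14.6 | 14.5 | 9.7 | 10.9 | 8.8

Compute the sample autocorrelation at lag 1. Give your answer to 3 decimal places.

0.451

Mean ȳ = (22.4 + 17.1 + 15.1 + 21.9 + 18.1 + 18.2 + 14.6 + 14.5 + 9.7 + 10.9 + 8.8)/11 = 15.5727
Numerator Σ_{t=1}^{10}(y_t−ȳ)(y_{t+1}−ȳ) = 93.2211
Denominator Σ(y_t−ȳ)² = 206.7818
r_1 = 93.2211 / 206.7818 = 0.451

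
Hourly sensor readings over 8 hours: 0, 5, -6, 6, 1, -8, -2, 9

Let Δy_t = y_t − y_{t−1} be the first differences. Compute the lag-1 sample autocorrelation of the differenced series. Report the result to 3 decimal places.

-0.337

First differences Δy: 5, -11, 12, -5, -9, 6, 11
Mean of differences = 1.2857
Numerator Σ(Δy_t−Δȳ)(Δy_{t+1}−Δȳ) = -182.6531
Denominator Σ(Δy_t−Δȳ)² = 541.4286
r_1(Δy) = -182.6531 / 541.4286 = -0.337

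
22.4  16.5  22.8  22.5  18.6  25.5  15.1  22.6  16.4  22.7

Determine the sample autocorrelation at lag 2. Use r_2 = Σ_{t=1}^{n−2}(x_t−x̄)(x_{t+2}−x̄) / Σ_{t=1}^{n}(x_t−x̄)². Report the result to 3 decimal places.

0.439

Mean x̄ = (22.4 + 16.5 + 22.8 + 22.5 + 18.6 + 25.5 + 15.1 + 22.6 + 16.4 + 22.7)/10 = 20.5100
Numerator Σ_{t=1}^{8}(x_t−x̄)(x_{t+2}−x̄) = 49.4788
Denominator Σ(x_t−x̄)² = 112.7290
r_2 = 49.4788 / 112.7290 = 0.439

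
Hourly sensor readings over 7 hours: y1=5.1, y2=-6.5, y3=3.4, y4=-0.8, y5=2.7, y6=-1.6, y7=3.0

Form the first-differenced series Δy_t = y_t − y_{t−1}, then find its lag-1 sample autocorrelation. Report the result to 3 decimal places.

First differences Δy: -11.6, 9.9, -4.2, 3.5, -4.3, 4.6
Mean of differences = -0.3500
Numerator Σ(Δy_t−Δȳ)(Δy_{t+1}−Δȳ) = -204.3575
Denominator Σ(Δy_t−Δȳ)² = 301.3750
r_1(Δy) = -204.3575 / 301.3750 = -0.678

-0.678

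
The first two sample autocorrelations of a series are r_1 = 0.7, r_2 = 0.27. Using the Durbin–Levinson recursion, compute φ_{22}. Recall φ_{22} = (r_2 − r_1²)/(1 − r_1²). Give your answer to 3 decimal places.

-0.431

φ_{22} = (r_2 − r_1²) / (1 − r_1²)
r_1² = (0.7)² = 0.49
Numerator = 0.27 − 0.4900 = -0.2200; denominator = 1 − 0.4900 = 0.5100
φ_{22} = -0.2200 / 0.5100 = -0.431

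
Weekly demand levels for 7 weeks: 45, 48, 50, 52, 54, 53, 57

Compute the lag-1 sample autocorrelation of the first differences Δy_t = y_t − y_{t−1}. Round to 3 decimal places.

First differences Δy: 3, 2, 2, 2, -1, 4
Mean of differences = 2.0000
Numerator Σ(Δy_t−Δȳ)(Δy_{t+1}−Δȳ) = -6.0000
Denominator Σ(Δy_t−Δȳ)² = 14.0000
r_1(Δy) = -6.0000 / 14.0000 = -0.429

-0.429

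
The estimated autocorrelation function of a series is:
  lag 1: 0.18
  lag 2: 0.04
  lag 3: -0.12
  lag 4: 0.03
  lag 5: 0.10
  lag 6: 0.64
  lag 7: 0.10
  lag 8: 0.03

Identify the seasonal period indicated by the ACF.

The largest autocorrelation is r_6 = 0.64; the remaining lags stay at or below 0.18.
The dominant spike at lag 6 indicates a seasonal period of 6.

6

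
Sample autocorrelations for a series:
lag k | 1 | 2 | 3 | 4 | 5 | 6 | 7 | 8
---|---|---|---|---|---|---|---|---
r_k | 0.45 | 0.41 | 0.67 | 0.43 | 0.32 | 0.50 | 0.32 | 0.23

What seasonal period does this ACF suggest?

3

The largest autocorrelation is r_3 = 0.67, with a weaker echo at lag 6 (0.50); the remaining lags stay at or below 0.45. The elevated value at lag 1 (0.45), dropping to 0.41 at lag 2, reflects decaying short-term dependence rather than seasonality.
The dominant spike at lag 3 indicates a seasonal period of 3.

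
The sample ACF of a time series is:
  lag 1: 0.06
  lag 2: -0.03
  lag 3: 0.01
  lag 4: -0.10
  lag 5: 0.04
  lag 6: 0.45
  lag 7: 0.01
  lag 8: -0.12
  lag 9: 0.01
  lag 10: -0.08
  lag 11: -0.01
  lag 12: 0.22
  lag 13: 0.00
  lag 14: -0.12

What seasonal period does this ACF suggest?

6

The largest autocorrelation is r_6 = 0.45, with a weaker echo at lag 12 (0.22); the remaining lags stay at or below 0.06.
The dominant spike at lag 6 indicates a seasonal period of 6.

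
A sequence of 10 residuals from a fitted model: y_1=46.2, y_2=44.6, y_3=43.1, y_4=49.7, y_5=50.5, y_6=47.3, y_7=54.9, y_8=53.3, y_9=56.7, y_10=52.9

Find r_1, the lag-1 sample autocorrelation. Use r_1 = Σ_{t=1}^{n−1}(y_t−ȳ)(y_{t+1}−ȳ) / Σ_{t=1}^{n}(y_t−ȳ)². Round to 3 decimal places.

Mean ȳ = (46.2 + 44.6 + 43.1 + 49.7 + 50.5 + 47.3 + 54.9 + 53.3 + 56.7 + 52.9)/10 = 49.9200
Numerator Σ_{t=1}^{9}(y_t−ȳ)(y_{t+1}−ȳ) = 102.8316
Denominator Σ(y_t−ȳ)² = 186.9760
r_1 = 102.8316 / 186.9760 = 0.550

0.550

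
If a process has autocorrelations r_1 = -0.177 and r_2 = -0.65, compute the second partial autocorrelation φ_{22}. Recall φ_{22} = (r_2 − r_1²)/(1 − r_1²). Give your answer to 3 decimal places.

φ_{22} = (r_2 − r_1²) / (1 − r_1²)
r_1² = (-0.177)² = 0.031329
Numerator = -0.65 − 0.0313 = -0.6813; denominator = 1 − 0.0313 = 0.9687
φ_{22} = -0.6813 / 0.9687 = -0.703

-0.703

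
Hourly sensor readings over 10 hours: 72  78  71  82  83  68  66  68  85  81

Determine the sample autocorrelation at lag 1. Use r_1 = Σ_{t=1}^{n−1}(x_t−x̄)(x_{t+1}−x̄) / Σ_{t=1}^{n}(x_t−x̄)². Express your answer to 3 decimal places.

0.144

Mean x̄ = (72 + 78 + 71 + 82 + 83 + 68 + 66 + 68 + 85 + 81)/10 = 75.4000
Numerator Σ_{t=1}^{9}(x_t−x̄)(x_{t+1}−x̄) = 66.4400
Denominator Σ(x_t−x̄)² = 460.4000
r_1 = 66.4400 / 460.4000 = 0.144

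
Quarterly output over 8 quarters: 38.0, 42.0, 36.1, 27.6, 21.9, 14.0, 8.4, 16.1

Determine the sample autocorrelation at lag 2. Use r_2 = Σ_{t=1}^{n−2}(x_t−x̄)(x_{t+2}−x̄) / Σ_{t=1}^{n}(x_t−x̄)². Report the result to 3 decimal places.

Mean x̄ = (38.0 + 42.0 + 36.1 + 27.6 + 21.9 + 14.0 + 8.4 + 16.1)/8 = 25.5125
Σ(x_t−x̄)(x_{t+2}−x̄) = (132.2114) + (34.4177) + (-38.2473) + (-24.0323) + (61.8189) + (108.3614) = 274.5297
Denominator Σ(x_t−x̄)² = 1071.2488
r_2 = 274.5297 / 1071.2488 = 0.256

0.256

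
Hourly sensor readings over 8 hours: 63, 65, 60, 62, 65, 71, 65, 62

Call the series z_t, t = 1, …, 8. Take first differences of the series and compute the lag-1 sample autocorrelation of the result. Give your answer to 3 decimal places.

First differences Δz: 2, -5, 2, 3, 6, -6, -3
Mean of differences = -0.1429
Numerator Σ(Δz_t−Δz̄)(Δz_{t+1}−Δz̄) = -14.0204
Denominator Σ(Δz_t−Δz̄)² = 122.8571
r_1(Δz) = -14.0204 / 122.8571 = -0.114

-0.114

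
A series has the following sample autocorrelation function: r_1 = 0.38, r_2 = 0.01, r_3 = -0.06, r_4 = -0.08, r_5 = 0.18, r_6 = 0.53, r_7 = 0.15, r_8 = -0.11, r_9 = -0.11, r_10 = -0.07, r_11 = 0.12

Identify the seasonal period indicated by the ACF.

6

The largest autocorrelation is r_6 = 0.53; the remaining lags stay at or below 0.38. The elevated value at lag 1 (0.38), dropping to 0.01 at lag 2, reflects decaying short-term dependence rather than seasonality.
The dominant spike at lag 6 indicates a seasonal period of 6.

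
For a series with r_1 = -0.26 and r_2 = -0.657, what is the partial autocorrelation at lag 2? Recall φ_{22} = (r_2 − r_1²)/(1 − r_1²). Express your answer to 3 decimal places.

φ_{22} = (r_2 − r_1²) / (1 − r_1²)
r_1² = (-0.26)² = 0.0676
Numerator = -0.657 − 0.0676 = -0.7246; denominator = 1 − 0.0676 = 0.9324
φ_{22} = -0.7246 / 0.9324 = -0.777

-0.777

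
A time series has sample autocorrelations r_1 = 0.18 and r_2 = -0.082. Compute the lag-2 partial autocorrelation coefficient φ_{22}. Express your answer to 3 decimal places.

-0.118

φ_{22} = (r_2 − r_1²) / (1 − r_1²)
r_1² = (0.18)² = 0.0324
Numerator = -0.082 − 0.0324 = -0.1144; denominator = 1 − 0.0324 = 0.9676
φ_{22} = -0.1144 / 0.9676 = -0.118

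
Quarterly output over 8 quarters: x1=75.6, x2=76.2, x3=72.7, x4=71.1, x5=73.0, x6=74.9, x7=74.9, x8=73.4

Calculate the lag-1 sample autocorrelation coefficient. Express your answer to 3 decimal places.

0.326

Mean x̄ = (75.6 + 76.2 + 72.7 + 71.1 + 73.0 + 74.9 + 74.9 + 73.4)/8 = 73.9750
Σ(x_t−x̄)(x_{t+1}−x̄) = (3.6156) + (-2.8369) + (3.6656) + (2.8031) + (-0.9019) + (0.8556) + (-0.5319) = 6.6694
Denominator Σ(x_t−x̄)² = 20.4750
r_1 = 6.6694 / 20.4750 = 0.326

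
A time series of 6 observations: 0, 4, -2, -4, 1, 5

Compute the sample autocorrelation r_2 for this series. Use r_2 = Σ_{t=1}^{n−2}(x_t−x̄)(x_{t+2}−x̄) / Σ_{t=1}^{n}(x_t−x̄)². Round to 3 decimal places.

-0.588

Mean x̄ = (0 + 4 − 2 − 4 + 1 + 5)/6 = 0.6667
Σ(x_t−x̄)(x_{t+2}−x̄) = (1.7778) + (-15.5556) + (-0.8889) + (-20.2222) = -34.8889
Denominator Σ(x_t−x̄)² = 59.3333
r_2 = -34.8889 / 59.3333 = -0.588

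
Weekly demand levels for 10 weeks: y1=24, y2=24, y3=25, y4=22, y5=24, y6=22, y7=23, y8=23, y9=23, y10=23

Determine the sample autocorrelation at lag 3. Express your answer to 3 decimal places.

Mean ȳ = (24 + 24 + 25 + 22 + 24 + 22 + 23 + 23 + 23 + 23)/10 = 23.3000
Σ(y_t−ȳ)(y_{t+3}−ȳ) = (-0.9100) + (0.4900) + (-2.2100) + (0.3900) + (-0.2100) + (0.3900) + (0.0900) = -1.9700
Denominator Σ(y_t−ȳ)² = 8.1000
r_3 = -1.9700 / 8.1000 = -0.243

-0.243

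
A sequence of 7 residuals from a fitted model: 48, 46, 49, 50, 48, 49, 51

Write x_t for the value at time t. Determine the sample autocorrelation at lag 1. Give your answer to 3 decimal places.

0.069

Mean x̄ = (48 + 46 + 49 + 50 + 48 + 49 + 51)/7 = 48.7143
Deviations from mean: -0.7143, -2.7143, 0.2857, 1.2857, -0.7143, 0.2857, 2.2857
Σ(x_t−x̄)(x_{t+1}−x̄) = (1.9388) + (-0.7755) + (0.3673) + (-0.9184) + (-0.2041) + (0.6531) = 1.0612
Denominator Σ(x_t−x̄)² = 15.4286
r_1 = 1.0612 / 15.4286 = 0.069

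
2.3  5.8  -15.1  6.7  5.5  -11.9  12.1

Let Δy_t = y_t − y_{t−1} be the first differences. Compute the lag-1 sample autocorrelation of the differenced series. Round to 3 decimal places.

First differences Δy: 3.5, -20.9, 21.8, -1.2, -17.4, 24.0
Mean of differences = 1.6333
Numerator Σ(Δy_t−Δȳ)(Δy_{t+1}−Δȳ) = -925.4078
Denominator Σ(Δy_t−Δȳ)² = 1788.4933
r_1(Δy) = -925.4078 / 1788.4933 = -0.517

-0.517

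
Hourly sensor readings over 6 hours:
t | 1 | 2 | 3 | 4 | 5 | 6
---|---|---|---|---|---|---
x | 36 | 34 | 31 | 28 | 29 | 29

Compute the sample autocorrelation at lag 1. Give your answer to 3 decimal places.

Mean x̄ = (36 + 34 + 31 + 28 + 29 + 29)/6 = 31.1667
Deviations from mean: 4.8333, 2.8333, -0.1667, -3.1667, -2.1667, -2.1667
Σ(x_t−x̄)(x_{t+1}−x̄) = (13.6944) + (-0.4722) + (0.5278) + (6.8611) + (4.6944) = 25.3056
Denominator Σ(x_t−x̄)² = 50.8333
r_1 = 25.3056 / 50.8333 = 0.498

0.498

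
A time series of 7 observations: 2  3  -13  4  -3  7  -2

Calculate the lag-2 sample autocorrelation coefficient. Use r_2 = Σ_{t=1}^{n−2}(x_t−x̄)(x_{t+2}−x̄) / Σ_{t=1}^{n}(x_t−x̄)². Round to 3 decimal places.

Mean x̄ = (2 + 3 − 13 + 4 − 3 + 7 − 2)/7 = -0.2857
Deviations from mean: 2.2857, 3.2857, -12.7143, 4.2857, -2.7143, 7.2857, -1.7143
Numerator Σ_{t=1}^{5}(x_t−x̄)(x_{t+2}−x̄) = 55.4082
Denominator Σ(x_t−x̄)² = 259.4286
r_2 = 55.4082 / 259.4286 = 0.214

0.214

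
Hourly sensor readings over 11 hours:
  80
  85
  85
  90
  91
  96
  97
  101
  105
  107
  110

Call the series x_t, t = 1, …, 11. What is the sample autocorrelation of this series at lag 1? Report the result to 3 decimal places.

0.707

Mean x̄ = (80 + 85 + 85 + 90 + 91 + 96 + 97 + 101 + 105 + 107 + 110)/11 = 95.1818
Numerator Σ_{t=1}^{10}(x_t−x̄)(x_{t+1}−x̄) = 689.6033
Denominator Σ(x_t−x̄)² = 975.6364
r_1 = 689.6033 / 975.6364 = 0.707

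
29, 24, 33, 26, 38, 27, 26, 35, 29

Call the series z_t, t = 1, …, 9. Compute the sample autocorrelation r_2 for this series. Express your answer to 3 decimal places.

Mean z̄ = (29 + 24 + 33 + 26 + 38 + 27 + 26 + 35 + 29)/9 = 29.6667
Σ(z_t−z̄)(z_{t+2}−z̄) = (-2.2222) + (20.7778) + (27.7778) + (9.7778) + (-30.5556) + (-14.2222) + (2.4444) = 13.7778
Denominator Σ(z_t−z̄)² = 176.0000
r_2 = 13.7778 / 176.0000 = 0.078

0.078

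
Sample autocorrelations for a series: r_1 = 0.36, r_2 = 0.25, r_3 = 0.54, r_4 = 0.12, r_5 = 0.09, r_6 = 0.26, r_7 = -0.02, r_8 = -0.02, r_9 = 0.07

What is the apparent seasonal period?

3

The largest autocorrelation is r_3 = 0.54; the remaining lags stay at or below 0.36. The elevated value at lag 1 (0.36), dropping to 0.25 at lag 2, reflects decaying short-term dependence rather than seasonality.
The dominant spike at lag 3 indicates a seasonal period of 3.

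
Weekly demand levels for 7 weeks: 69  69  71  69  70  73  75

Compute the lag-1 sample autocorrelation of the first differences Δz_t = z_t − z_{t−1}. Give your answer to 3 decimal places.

-0.125

First differences Δz: 0, 2, -2, 1, 3, 2
Mean of differences = 1.0000
Numerator Σ(Δz_t−Δz̄)(Δz_{t+1}−Δz̄) = -2.0000
Denominator Σ(Δz_t−Δz̄)² = 16.0000
r_1(Δz) = -2.0000 / 16.0000 = -0.125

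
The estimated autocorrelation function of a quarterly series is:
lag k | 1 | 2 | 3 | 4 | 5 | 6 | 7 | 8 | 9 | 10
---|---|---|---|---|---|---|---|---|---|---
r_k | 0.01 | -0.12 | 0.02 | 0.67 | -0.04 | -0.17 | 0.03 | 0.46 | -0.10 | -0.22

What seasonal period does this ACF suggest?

The largest autocorrelation is r_4 = 0.67, with a weaker echo at lag 8 (0.46); the remaining lags stay at or below 0.03.
The dominant spike at lag 4 indicates a seasonal period of 4.

4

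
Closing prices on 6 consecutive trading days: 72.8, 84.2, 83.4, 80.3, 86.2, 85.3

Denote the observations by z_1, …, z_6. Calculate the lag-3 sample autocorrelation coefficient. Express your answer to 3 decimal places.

0.240

Mean z̄ = (72.8 + 84.2 + 83.4 + 80.3 + 86.2 + 85.3)/6 = 82.0333
Deviations from mean: -9.2333, 2.1667, 1.3667, -1.7333, 4.1667, 3.2667
Numerator Σ_{t=1}^{3}(z_t−z̄)(z_{t+3}−z̄) = 29.4967
Denominator Σ(z_t−z̄)² = 122.8533
r_3 = 29.4967 / 122.8533 = 0.240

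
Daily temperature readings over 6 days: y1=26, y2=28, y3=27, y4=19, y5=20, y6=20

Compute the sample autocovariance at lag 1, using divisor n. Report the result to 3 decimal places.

6.537

Mean ȳ = (26 + 28 + 27 + 19 + 20 + 20)/6 = 23.3333
Σ_{t=1}^{5}(y_t−ȳ)(y_{t+1}−ȳ) = 39.2222
γ_1 = 39.2222 / 6 = 6.537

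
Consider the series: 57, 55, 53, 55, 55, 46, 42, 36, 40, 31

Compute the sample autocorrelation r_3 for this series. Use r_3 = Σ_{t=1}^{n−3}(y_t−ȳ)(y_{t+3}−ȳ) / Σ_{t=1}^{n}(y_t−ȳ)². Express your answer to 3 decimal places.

0.124

Mean ȳ = (57 + 55 + 53 + 55 + 55 + 46 + 42 + 36 + 40 + 31)/10 = 47.0000
Numerator Σ_{t=1}^{7}(y_t−ȳ)(y_{t+3}−ȳ) = 97.0000
Denominator Σ(y_t−ȳ)² = 780.0000
r_3 = 97.0000 / 780.0000 = 0.124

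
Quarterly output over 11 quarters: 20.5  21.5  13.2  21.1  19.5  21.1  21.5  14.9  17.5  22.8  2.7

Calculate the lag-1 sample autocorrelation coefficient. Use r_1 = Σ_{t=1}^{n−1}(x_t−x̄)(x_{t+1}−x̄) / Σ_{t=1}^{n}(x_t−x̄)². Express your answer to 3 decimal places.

Mean x̄ = (20.5 + 21.5 + 13.2 + 21.1 + 19.5 + 21.1 + 21.5 + 14.9 + 17.5 + 22.8 + 2.7)/11 = 17.8455
Numerator Σ_{t=1}^{10}(x_t−x̄)(x_{t+1}−x̄) = -86.2284
Denominator Σ(x_t−x̄)² = 341.9873
r_1 = -86.2284 / 341.9873 = -0.252

-0.252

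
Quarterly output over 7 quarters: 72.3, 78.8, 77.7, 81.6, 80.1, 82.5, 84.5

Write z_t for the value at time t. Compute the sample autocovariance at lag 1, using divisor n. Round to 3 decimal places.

Mean z̄ = (72.3 + 78.8 + 77.7 + 81.6 + 80.1 + 82.5 + 84.5)/7 = 79.6429
Deviations: -7.3429, -0.8429, -1.9429, 1.9571, 0.4571, 2.8571, 4.8571
Σ_{t=1}^{6}(z_t−z̄)(z_{t+1}−z̄) = 20.1024
γ_1 = 20.1024 / 7 = 2.872

2.872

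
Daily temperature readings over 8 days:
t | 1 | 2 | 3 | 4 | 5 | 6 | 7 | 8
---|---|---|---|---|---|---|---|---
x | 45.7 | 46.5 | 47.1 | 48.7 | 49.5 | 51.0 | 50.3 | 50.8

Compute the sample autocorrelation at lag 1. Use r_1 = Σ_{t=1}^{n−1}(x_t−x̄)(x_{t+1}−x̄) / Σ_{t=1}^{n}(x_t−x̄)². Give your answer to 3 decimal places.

Mean x̄ = (45.7 + 46.5 + 47.1 + 48.7 + 49.5 + 51.0 + 50.3 + 50.8)/8 = 48.7000
Deviations from mean: -3.0000, -2.2000, -1.6000, 0.0000, 0.8000, 2.3000, 1.6000, 2.1000
Σ(x_t−x̄)(x_{t+1}−x̄) = (6.6000) + (3.5200) + (0.0000) + (0.0000) + (1.8400) + (3.6800) + (3.3600) = 19.0000
Denominator Σ(x_t−x̄)² = 29.3000
r_1 = 19.0000 / 29.3000 = 0.648

0.648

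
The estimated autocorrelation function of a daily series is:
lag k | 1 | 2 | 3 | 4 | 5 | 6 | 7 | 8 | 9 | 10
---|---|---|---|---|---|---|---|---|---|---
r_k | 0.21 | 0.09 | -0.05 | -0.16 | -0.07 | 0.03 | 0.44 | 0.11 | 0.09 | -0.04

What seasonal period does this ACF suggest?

The largest autocorrelation is r_7 = 0.44; the remaining lags stay at or below 0.21. The elevated value at lag 1 (0.21), dropping to 0.09 at lag 2, reflects decaying short-term dependence rather than seasonality.
The dominant spike at lag 7 indicates a seasonal period of 7.

7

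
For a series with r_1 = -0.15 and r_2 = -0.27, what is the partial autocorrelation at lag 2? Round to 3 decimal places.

φ_{22} = (r_2 − r_1²) / (1 − r_1²)
r_1² = (-0.15)² = 0.0225
Numerator = -0.27 − 0.0225 = -0.2925; denominator = 1 − 0.0225 = 0.9775
φ_{22} = -0.2925 / 0.9775 = -0.299

-0.299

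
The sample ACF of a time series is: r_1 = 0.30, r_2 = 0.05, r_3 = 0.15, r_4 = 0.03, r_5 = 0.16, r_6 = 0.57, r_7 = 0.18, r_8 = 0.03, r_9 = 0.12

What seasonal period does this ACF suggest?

6

The largest autocorrelation is r_6 = 0.57; the remaining lags stay at or below 0.30. The elevated value at lag 1 (0.30), dropping to 0.05 at lag 2, reflects decaying short-term dependence rather than seasonality.
The dominant spike at lag 6 indicates a seasonal period of 6.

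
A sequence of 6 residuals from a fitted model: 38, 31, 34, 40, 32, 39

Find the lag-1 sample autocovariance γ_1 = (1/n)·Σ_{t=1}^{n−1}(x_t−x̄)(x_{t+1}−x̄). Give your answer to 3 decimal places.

Mean x̄ = (38 + 31 + 34 + 40 + 32 + 39)/6 = 35.6667
Deviations: 2.3333, -4.6667, -1.6667, 4.3333, -3.6667, 3.3333
Σ_{t=1}^{5}(x_t−x̄)(x_{t+1}−x̄) = -38.4444
γ_1 = -38.4444 / 6 = -6.407

-6.407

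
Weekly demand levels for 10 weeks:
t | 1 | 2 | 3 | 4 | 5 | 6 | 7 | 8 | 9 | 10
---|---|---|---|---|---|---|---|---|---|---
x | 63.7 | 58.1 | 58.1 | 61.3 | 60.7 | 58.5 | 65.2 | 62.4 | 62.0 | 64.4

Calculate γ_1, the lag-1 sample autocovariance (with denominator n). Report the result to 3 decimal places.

Mean x̄ = (63.7 + 58.1 + 58.1 + 61.3 + 60.7 + 58.5 + 65.2 + 62.4 + 62.0 + 64.4)/10 = 61.4400
Σ_{t=1}^{9}(x_t−x̄)(x_{t+1}−x̄) = 1.1044
γ_1 = 1.1044 / 10 = 0.110

0.110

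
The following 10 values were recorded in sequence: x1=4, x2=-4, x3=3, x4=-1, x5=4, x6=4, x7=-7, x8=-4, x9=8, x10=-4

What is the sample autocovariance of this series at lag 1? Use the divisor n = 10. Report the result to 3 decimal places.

Mean x̄ = (4 − 4 + 3 − 1 + 4 + 4 − 7 − 4 + 8 − 4)/10 = 0.3000
Σ_{t=1}^{9}(x_t−x̄)(x_{t+1}−x̄) = -83.9900
γ_1 = -83.9900 / 10 = -8.399

-8.399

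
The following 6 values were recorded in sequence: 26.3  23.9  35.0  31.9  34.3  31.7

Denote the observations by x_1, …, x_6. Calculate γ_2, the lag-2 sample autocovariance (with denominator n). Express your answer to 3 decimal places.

Mean x̄ = (26.3 + 23.9 + 35.0 + 31.9 + 34.3 + 31.7)/6 = 30.5167
Σ_{t=1}^{4}(x_t−x̄)(x_{t+2}−x̄) = -9.4589
γ_2 = -9.4589 / 6 = -1.576

-1.576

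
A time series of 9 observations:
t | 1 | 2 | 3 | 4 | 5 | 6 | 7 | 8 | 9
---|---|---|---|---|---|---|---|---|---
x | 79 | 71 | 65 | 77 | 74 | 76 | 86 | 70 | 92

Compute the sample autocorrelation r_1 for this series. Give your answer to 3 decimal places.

Mean x̄ = (79 + 71 + 65 + 77 + 74 + 76 + 86 + 70 + 92)/9 = 76.6667
Numerator Σ_{t=1}^{8}(x_t−x̄)(x_{t+1}−x̄) = -120.7778
Denominator Σ(x_t−x̄)² = 548.0000
r_1 = -120.7778 / 548.0000 = -0.220

-0.220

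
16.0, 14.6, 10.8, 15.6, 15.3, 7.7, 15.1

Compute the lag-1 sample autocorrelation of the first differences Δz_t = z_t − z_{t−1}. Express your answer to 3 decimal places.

First differences Δz: -1.4, -3.8, 4.8, -0.3, -7.6, 7.4
Mean of differences = -0.1500
Numerator Σ(Δz_t−Δz̄)(Δz_{t+1}−Δz̄) = -69.3775
Denominator Σ(Δz_t−Δz̄)² = 151.9150
r_1(Δz) = -69.3775 / 151.9150 = -0.457

-0.457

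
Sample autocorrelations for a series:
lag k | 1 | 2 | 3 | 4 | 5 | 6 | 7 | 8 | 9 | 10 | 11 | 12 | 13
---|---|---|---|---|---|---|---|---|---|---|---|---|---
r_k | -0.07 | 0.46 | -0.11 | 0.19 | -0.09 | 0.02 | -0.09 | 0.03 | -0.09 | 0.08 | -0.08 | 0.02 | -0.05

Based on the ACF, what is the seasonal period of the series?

2

The largest autocorrelation is r_2 = 0.46, with a weaker echo at lag 4 (0.19); the remaining lags stay at or below 0.08.
The dominant spike at lag 2 indicates a seasonal period of 2.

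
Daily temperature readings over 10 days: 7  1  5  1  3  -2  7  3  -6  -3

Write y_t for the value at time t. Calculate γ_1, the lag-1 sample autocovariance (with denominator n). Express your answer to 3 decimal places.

Mean ȳ = (7 + 1 + 5 + 1 + 3 − 2 + 7 + 3 − 6 − 3)/10 = 1.6000
Σ_{t=1}^{9}(y_t−ȳ)(y_{t+1}−ȳ) = -0.7600
γ_1 = -0.7600 / 10 = -0.076

-0.076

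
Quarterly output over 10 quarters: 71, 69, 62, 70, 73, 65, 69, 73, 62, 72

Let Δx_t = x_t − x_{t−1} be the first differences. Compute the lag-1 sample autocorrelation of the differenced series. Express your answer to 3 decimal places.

First differences Δx: -2, -7, 8, 3, -8, 4, 4, -11, 10
Mean of differences = 0.1111
Numerator Σ(Δx_t−Δx̄)(Δx_{t+1}−Δx̄) = -211.2346
Denominator Σ(Δx_t−Δx̄)² = 442.8889
r_1(Δx) = -211.2346 / 442.8889 = -0.477

-0.477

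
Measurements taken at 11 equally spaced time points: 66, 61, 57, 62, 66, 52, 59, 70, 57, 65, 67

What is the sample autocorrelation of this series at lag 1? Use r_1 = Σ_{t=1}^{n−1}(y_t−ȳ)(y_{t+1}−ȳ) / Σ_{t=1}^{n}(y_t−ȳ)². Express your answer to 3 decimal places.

-0.252

Mean ȳ = (66 + 61 + 57 + 62 + 66 + 52 + 59 + 70 + 57 + 65 + 67)/11 = 62.0000
Numerator Σ_{t=1}^{10}(y_t−ȳ)(y_{t+1}−ȳ) = -73.0000
Denominator Σ(y_t−ȳ)² = 290.0000
r_1 = -73.0000 / 290.0000 = -0.252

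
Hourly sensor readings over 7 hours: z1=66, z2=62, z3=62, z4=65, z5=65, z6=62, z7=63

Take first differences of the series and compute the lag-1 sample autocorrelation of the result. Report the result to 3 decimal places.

First differences Δz: -4, 0, 3, 0, -3, 1
Mean of differences = -0.5000
Numerator Σ(Δz_t−Δz̄)(Δz_{t+1}−Δz̄) = -3.2500
Denominator Σ(Δz_t−Δz̄)² = 33.5000
r_1(Δz) = -3.2500 / 33.5000 = -0.097

-0.097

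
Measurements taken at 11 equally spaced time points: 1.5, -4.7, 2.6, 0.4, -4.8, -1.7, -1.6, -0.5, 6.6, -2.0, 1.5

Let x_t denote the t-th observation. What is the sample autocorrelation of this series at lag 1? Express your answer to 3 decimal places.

Mean x̄ = (1.5 − 4.7 + 2.6 + 0.4 − 4.8 − 1.7 − 1.6 − 0.5 + 6.6 − 2.0 + 1.5)/11 = -0.2455
Numerator Σ_{t=1}^{10}(x_t−x̄)(x_{t+1}−x̄) = -29.4293
Denominator Σ(x_t−x̄)² = 109.1473
r_1 = -29.4293 / 109.1473 = -0.270

-0.270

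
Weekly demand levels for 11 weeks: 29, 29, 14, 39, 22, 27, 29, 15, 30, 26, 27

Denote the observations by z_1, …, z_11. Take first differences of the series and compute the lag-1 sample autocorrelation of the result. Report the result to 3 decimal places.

First differences Δz: 0, -15, 25, -17, 5, 2, -14, 15, -4, 1
Mean of differences = -0.2000
Numerator Σ(Δz_t−Δz̄)(Δz_{t+1}−Δz̄) = -1177.6400
Denominator Σ(Δz_t−Δz̄)² = 1605.6000
r_1(Δz) = -1177.6400 / 1605.6000 = -0.733

-0.733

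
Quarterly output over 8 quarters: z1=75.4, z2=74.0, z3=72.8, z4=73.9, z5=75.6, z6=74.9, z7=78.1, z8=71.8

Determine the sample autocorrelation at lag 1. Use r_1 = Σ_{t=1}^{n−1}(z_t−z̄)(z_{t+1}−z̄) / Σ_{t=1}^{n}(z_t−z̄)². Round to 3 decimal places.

-0.279

Mean z̄ = (75.4 + 74.0 + 72.8 + 73.9 + 75.6 + 74.9 + 78.1 + 71.8)/8 = 74.5625
Deviations from mean: 0.8375, -0.5625, -1.7625, -0.6625, 1.0375, 0.3375, 3.5375, -2.7625
Numerator Σ_{t=1}^{7}(z_t−z̄)(z_{t+1}−z̄) = -7.2277
Denominator Σ(z_t−z̄)² = 25.8988
r_1 = -7.2277 / 25.8988 = -0.279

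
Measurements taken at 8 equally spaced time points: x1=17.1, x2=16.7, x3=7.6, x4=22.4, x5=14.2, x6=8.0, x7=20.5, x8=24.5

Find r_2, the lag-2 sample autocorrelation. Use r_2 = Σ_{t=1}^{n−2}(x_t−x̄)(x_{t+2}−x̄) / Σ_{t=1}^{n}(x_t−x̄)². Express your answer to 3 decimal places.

Mean x̄ = (17.1 + 16.7 + 7.6 + 22.4 + 14.2 + 8.0 + 20.5 + 24.5)/8 = 16.3750
Σ(x_t−x̄)(x_{t+2}−x̄) = (-6.3619) + (1.9581) + (19.0856) + (-50.4594) + (-8.9719) + (-68.0469) = -112.7963
Denominator Σ(x_t−x̄)² = 271.8350
r_2 = -112.7963 / 271.8350 = -0.415

-0.415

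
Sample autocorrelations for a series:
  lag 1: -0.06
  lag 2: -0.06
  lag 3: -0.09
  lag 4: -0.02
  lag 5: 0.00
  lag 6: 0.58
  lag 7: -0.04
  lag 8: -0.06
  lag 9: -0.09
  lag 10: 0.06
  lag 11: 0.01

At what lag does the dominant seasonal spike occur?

The largest autocorrelation is r_6 = 0.58; the remaining lags stay at or below 0.06.
The dominant spike at lag 6 indicates a seasonal period of 6.

6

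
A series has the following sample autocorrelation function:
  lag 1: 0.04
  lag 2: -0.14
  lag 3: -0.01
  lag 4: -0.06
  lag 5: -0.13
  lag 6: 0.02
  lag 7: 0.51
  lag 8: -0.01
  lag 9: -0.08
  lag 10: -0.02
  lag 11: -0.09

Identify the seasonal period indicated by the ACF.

The largest autocorrelation is r_7 = 0.51; the remaining lags stay at or below 0.04.
The dominant spike at lag 7 indicates a seasonal period of 7.

7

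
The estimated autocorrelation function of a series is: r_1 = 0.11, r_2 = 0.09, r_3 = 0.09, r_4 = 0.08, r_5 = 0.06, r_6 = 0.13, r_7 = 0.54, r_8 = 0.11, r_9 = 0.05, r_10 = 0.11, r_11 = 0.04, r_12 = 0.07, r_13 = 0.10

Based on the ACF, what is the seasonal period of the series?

7

The largest autocorrelation is r_7 = 0.54; the remaining lags stay at or below 0.13.
The dominant spike at lag 7 indicates a seasonal period of 7.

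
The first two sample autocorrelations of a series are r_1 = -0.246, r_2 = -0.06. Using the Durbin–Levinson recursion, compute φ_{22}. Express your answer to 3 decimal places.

φ_{22} = (r_2 − r_1²) / (1 − r_1²)
r_1² = (-0.246)² = 0.060516
Numerator = -0.06 − 0.0605 = -0.1205; denominator = 1 − 0.0605 = 0.9395
φ_{22} = -0.1205 / 0.9395 = -0.128

-0.128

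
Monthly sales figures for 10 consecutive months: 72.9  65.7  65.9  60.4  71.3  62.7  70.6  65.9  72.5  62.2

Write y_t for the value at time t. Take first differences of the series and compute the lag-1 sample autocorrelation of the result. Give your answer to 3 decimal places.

-0.712

First differences Δy: -7.2, 0.2, -5.5, 10.9, -8.6, 7.9, -4.7, 6.6, -10.3
Mean of differences = -1.1889
Numerator Σ(Δy_t−Δȳ)(Δy_{t+1}−Δȳ) = -353.6290
Denominator Σ(Δy_t−Δȳ)² = 496.3289
r_1(Δy) = -353.6290 / 496.3289 = -0.712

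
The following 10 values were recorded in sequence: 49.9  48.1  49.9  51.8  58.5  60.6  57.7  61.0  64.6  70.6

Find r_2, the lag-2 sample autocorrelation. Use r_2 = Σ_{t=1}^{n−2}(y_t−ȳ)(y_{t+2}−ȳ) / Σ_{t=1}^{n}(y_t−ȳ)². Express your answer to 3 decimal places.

Mean ȳ = (49.9 + 48.1 + 49.9 + 51.8 + 58.5 + 60.6 + 57.7 + 61.0 + 64.6 + 70.6)/10 = 57.2700
Numerator Σ_{t=1}^{8}(y_t−ȳ)(y_{t+2}−ȳ) = 143.0192
Denominator Σ(y_t−ȳ)² = 480.7610
r_2 = 143.0192 / 480.7610 = 0.297

0.297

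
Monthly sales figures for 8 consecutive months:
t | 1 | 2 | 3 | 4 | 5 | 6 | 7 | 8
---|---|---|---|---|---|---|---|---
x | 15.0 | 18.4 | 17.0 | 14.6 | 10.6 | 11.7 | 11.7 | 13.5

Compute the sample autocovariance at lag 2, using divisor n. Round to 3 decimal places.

0.394

Mean x̄ = (15.0 + 18.4 + 17.0 + 14.6 + 10.6 + 11.7 + 11.7 + 13.5)/8 = 14.0625
Σ_{t=1}^{6}(x_t−x̄)(x_{t+2}−x̄) = 3.1534
γ_2 = 3.1534 / 8 = 0.394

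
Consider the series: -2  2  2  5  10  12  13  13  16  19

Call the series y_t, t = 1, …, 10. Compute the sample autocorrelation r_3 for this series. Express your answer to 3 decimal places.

0.153

Mean ȳ = (-2 + 2 + 2 + 5 + 10 + 12 + 13 + 13 + 16 + 19)/10 = 9.0000
Σ(y_t−ȳ)(y_{t+3}−ȳ) = (44.0000) + (-7.0000) + (-21.0000) + (-16.0000) + (4.0000) + (21.0000) + (40.0000) = 65.0000
Denominator Σ(y_t−ȳ)² = 426.0000
r_3 = 65.0000 / 426.0000 = 0.153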